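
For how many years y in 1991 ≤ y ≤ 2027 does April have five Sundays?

9

April has 30 days; it has five Sundays when Sunday falls among the first (month-length − 28) days — i.e. when April 1 is one of Sunday/Saturday.
April 1 by year: 1991:Mon 1992:Wed 1993:Thu 1994:Fri 1995:Sat✓ 1996:Mon 1997:Tue 1998:Wed 1999:Thu 2000:Sat✓ 2001:Sun✓ 2002:Mon 2003:Tue 2004:Thu 2005:Fri …(7 more)… 2013:Mon 2014:Tue 2015:Wed 2016:Fri 2017:Sat✓ 2018:Sun✓ 2019:Mon 2020:Wed 2021:Thu 2022:Fri 2023:Sat✓ 2024:Mon 2025:Tue 2026:Wed 2027:Thu
Years with five Sundays: 1995, 2000, 2001, 2006, 2007, 2012, 2017, 2018, 2023 → 9.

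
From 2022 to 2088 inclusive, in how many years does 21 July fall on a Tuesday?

Track 21 July's weekday year by year (advancing +1, or +2 across a Feb 29):
  2022: Thu  2023: Fri (+1)  2024: Sun (+2)  2025: Mon (+1)  2026: Tue (+1) ✓
  2027: Wed (+1)  2028: Fri (+2)  2029: Sat (+1)  2030: Sun (+1)  2031: Mon (+1)
  2032: Wed (+2)  2033: Thu (+1)  2034: Fri (+1)  2035: Sat (+1)  … (39 more years) …
  2075: Sun (+1)  2076: Tue (+2) ✓  2077: Wed (+1)  2078: Thu (+1)  2079: Fri (+1)
  2080: Sun (+2)  2081: Mon (+1)  2082: Tue (+1) ✓  2083: Wed (+1)  2084: Fri (+2)
  2085: Sat (+1)  2086: Sun (+1)  2087: Mon (+1)  2088: Wed (+2)
Tuesday years: 2026, 2037, 2043, 2048, 2054, 2065, 2071, 2076, 2082 — 9 in total.

9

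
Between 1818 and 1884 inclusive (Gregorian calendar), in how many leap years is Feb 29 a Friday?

Leap years in 1818–1884: 17 of them.
Feb 29 weekday advances by 5 (mod 7) from one leap year to the next four years later (or differs when a century non-leap intervenes).
Leap-day weekdays: 1820:Tue 1824:Sun 1828:Fri✓ 1832:Wed 1836:Mon 1840:Sat 1844:Thu 1848:Tue 1852:Sun 1856:Fri✓ 1860:Wed 1864:Mon 1868:Sat 1872:Thu 1876:Tue 1880:Sun 1884:Fri✓
Friday: 1828, 1856, 1884 → 3.

3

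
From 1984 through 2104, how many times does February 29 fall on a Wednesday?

5

Leap years in 1984–2104: 30 of them.
Feb 29 weekday advances by 5 (mod 7) from one leap year to the next four years later (or differs when a century non-leap intervenes).
Leap-day weekdays: 1984:Wed✓ 1988:Mon 1992:Sat 1996:Thu 2000:Tue 2004:Sun 2008:Fri 2012:Wed✓ 2016:Mon 2020:Sat 2024:Thu 2028:Tue 2032:Sun …(4 more)… 2052:Thu 2056:Tue 2060:Sun 2064:Fri 2068:Wed✓ 2072:Mon 2076:Sat 2080:Thu 2084:Tue 2088:Sun 2092:Fri 2096:Wed✓ 2104:Fri
Wednesday: 1984, 2012, 2040, 2068, 2096 → 5.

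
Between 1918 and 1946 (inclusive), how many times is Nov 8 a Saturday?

4

Track Nov 8's weekday year by year (advancing +1, or +2 across a Feb 29):
  1918: Fri  1919: Sat (+1) ✓  1920: Mon (+2)  1921: Tue (+1)  1922: Wed (+1)
  1923: Thu (+1)  1924: Sat (+2) ✓  1925: Sun (+1)  1926: Mon (+1)  1927: Tue (+1)
  1928: Thu (+2)  1929: Fri (+1)  1930: Sat (+1) ✓  1931: Sun (+1)  1932: Tue (+2)
  1933: Wed (+1)  1934: Thu (+1)  1935: Fri (+1)  1936: Sun (+2)  1937: Mon (+1)
  1938: Tue (+1)  1939: Wed (+1)  1940: Fri (+2)  1941: Sat (+1) ✓  1942: Sun (+1)
  1943: Mon (+1)  1944: Wed (+2)  1945: Thu (+1)  1946: Fri (+1)
Saturday years: 1919, 1924, 1930, 1941 — 4 in total.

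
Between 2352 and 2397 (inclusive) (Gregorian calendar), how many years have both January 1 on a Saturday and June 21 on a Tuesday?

5

Check each year's weekday for January 1 and June 21:
  2352: Tue/Sat  2353: Thu/Sun  2354: Fri/Mon  2355: Sat/Tue ✓  2356: Sun/Thu  2357: Tue/Fri  2358: Wed/Sat  2359: Thu/Sun  2360: Fri/Tue  2361: Sun/Wed  2362: Mon/Thu  2363: Tue/Fri  2364: Wed/Sun  2365: Fri/Mon  …(18 more)…  2384: Sun/Thu  2385: Tue/Fri  2386: Wed/Sat  2387: Thu/Sun  2388: Fri/Tue  2389: Sun/Wed  2390: Mon/Thu  2391: Tue/Fri  2392: Wed/Sun  2393: Fri/Mon  2394: Sat/Tue ✓  2395: Sun/Wed  2396: Mon/Fri  2397: Wed/Sat
Both conditions hold in: 2355, 2366, 2377, 2383, 2394 — 5.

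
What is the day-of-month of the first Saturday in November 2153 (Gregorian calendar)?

3

November 1, 2153 is a Thursday, so the first Saturday is the 3rd.
The first Saturday is 3 + 0 = 3.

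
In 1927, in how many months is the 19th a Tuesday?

Check the 19th of each month of 1927: Jan 19: Wed, Feb 19: Sat, Mar 19: Sat, Apr 19: Tue, May 19: Thu, Jun 19: Sun, Jul 19: Tue, Aug 19: Fri, Sep 19: Mon, Oct 19: Wed, Nov 19: Sat, Dec 19: Mon.
Tuesday occurs in April, July — 2 months.

2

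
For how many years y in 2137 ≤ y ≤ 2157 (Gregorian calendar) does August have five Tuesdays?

9

August has 31 days; it has five Tuesdays when Tuesday falls among the first (month-length − 28) days — i.e. when August 1 is one of Tuesday/Monday/Sunday.
August 1 by year: 2137:Thu 2138:Fri 2139:Sat 2140:Mon✓ 2141:Tue✓ 2142:Wed 2143:Thu 2144:Sat 2145:Sun✓ 2146:Mon✓ 2147:Tue✓ 2148:Thu 2149:Fri 2150:Sat 2151:Sun✓ 2152:Tue✓ 2153:Wed 2154:Thu 2155:Fri 2156:Sun✓ 2157:Mon✓
Years with five Tuesdays: 2140, 2141, 2145, 2146, 2147, 2151, 2152, 2156, 2157 → 9.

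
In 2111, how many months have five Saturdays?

A month of length L has five Saturdays iff its first Saturday is on day ≤ L−28 (so day 1–3 in a 31-day month, 1–2 in a 30-day month, day 1 in a leap February).
Checking each month of 2111: Jan starts Thu (31d) ✓; Feb starts Sun (28d); Mar starts Sun (31d); Apr starts Wed (30d); May starts Fri (31d) ✓; Jun starts Mon (30d); Jul starts Wed (31d); Aug starts Sat (31d) ✓; Sep starts Tue (30d); Oct starts Thu (31d) ✓; Nov starts Sun (30d); Dec starts Tue (31d).
Five-Saturday months: January, May, August, October → 4.

4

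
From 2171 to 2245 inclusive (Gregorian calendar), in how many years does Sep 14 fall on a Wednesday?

11

Track Sep 14's weekday year by year (advancing +1, or +2 across a Feb 29):
  2171: Sat  2172: Mon (+2)  2173: Tue (+1)  2174: Wed (+1) ✓  2175: Thu (+1)
  2176: Sat (+2)  2177: Sun (+1)  2178: Mon (+1)  2179: Tue (+1)  2180: Thu (+2)
  2181: Fri (+1)  2182: Sat (+1)  2183: Sun (+1)  2184: Tue (+2)  … (47 more years) …
  2232: Fri (+2)  2233: Sat (+1)  2234: Sun (+1)  2235: Mon (+1)  2236: Wed (+2) ✓
  2237: Thu (+1)  2238: Fri (+1)  2239: Sat (+1)  2240: Mon (+2)  2241: Tue (+1)
  2242: Wed (+1) ✓  2243: Thu (+1)  2244: Sat (+2)  2245: Sun (+1)
Wednesday years: 2174, 2185, 2191, 2196, 2203, 2208, 2214, 2225, 2231, 2236, 2242 — 11 in total.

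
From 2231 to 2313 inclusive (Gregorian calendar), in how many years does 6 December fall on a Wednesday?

Track 6 December's weekday year by year (advancing +1, or +2 across a Feb 29):
  2231: Tue  2232: Thu (+2)  2233: Fri (+1)  2234: Sat (+1)  2235: Sun (+1)
  2236: Tue (+2)  2237: Wed (+1) ✓  2238: Thu (+1)  2239: Fri (+1)  2240: Sun (+2)
  2241: Mon (+1)  2242: Tue (+1)  2243: Wed (+1) ✓  2244: Fri (+2)  … (55 more years) …
  2300: Thu (+1)  2301: Fri (+1)  2302: Sat (+1)  2303: Sun (+1)  2304: Tue (+2)
  2305: Wed (+1) ✓  2306: Thu (+1)  2307: Fri (+1)  2308: Sun (+2)  2309: Mon (+1)
  2310: Tue (+1)  2311: Wed (+1) ✓  2312: Fri (+2)  2313: Sat (+1)
Wednesday years: 2237, 2243, 2248, 2254, 2265, 2271, 2276, 2282, 2293, 2299, 2305, 2311 — 12 in total.

12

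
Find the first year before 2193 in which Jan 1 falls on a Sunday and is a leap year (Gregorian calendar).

2192

Jan 1 advances by 2 weekdays after a leap year and by 1 after a common year.
2193: Jan 1 is Tuesday.
2192: Sunday (leap)
2192 begins on a Sunday and is a leap year.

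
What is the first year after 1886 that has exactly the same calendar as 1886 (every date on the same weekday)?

1897

Two years share a calendar iff Jan 1 falls on the same weekday and both are leap or both are common. 1886: Jan 1 is Friday, common year.
1887: Jan 1 Saturday, common
1888: Jan 1 Sunday, leap
1889: Jan 1 Tuesday, common
1890: Jan 1 Wednesday, common
1891: Jan 1 Thursday, common
1892: Jan 1 Friday, leap
1893: Jan 1 Sunday, common
1894: Jan 1 Monday, common
1895: Jan 1 Tuesday, common
1896: Jan 1 Wednesday, leap
1897: Jan 1 Friday, common
1897 matches on both conditions.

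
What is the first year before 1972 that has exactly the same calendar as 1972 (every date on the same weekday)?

Two years share a calendar iff Jan 1 falls on the same weekday and both are leap or both are common. 1972: Jan 1 is Saturday, leap year.
1971: Jan 1 Friday, common
1970: Jan 1 Thursday, common
1969: Jan 1 Wednesday, common
1968: Jan 1 Monday, leap
1967: Jan 1 Sunday, common
1966: Jan 1 Saturday, common
1965: Jan 1 Friday, common
1964: Jan 1 Wednesday, leap
1963: Jan 1 Tuesday, common
1962: Jan 1 Monday, common
1961: Jan 1 Sunday, common
1960: Jan 1 Friday, leap
1959: Jan 1 Thursday, common
1958: Jan 1 Wednesday, common
1957: Jan 1 Tuesday, common
1956: Jan 1 Sunday, leap
1955: Jan 1 Saturday, common
1954: Jan 1 Friday, common
1953: Jan 1 Thursday, common
1952: Jan 1 Tuesday, leap
1951: Jan 1 Monday, common
1950: Jan 1 Sunday, common
1949: Jan 1 Saturday, common
1948: Jan 1 Thursday, leap
1947: Jan 1 Wednesday, common
1946: Jan 1 Tuesday, common
1945: Jan 1 Monday, common
1944: Jan 1 Saturday, leap
1944 matches on both conditions.

1944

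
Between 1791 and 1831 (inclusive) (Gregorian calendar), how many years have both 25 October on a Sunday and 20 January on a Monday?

1

Check each year's weekday for 25 October and 20 January:
  1791: Tue/Thu  1792: Thu/Fri  1793: Fri/Sun  1794: Sat/Mon  1795: Sun/Tue  1796: Tue/Wed  1797: Wed/Fri  1798: Thu/Sat  1799: Fri/Sun  1800: Sat/Mon  1801: Sun/Tue  1802: Mon/Wed  1803: Tue/Thu  1804: Thu/Fri  …(13 more)…  1818: Sun/Tue  1819: Mon/Wed  1820: Wed/Thu  1821: Thu/Sat  1822: Fri/Sun  1823: Sat/Mon  1824: Mon/Tue  1825: Tue/Thu  1826: Wed/Fri  1827: Thu/Sat  1828: Sat/Sun  1829: Sun/Tue  1830: Mon/Wed  1831: Tue/Thu
Both conditions hold in: 1812 — 1.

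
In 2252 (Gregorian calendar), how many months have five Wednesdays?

4

A month of length L has five Wednesdays iff its first Wednesday is on day ≤ L−28 (so day 1–3 in a 31-day month, 1–2 in a 30-day month, day 1 in a leap February).
Checking each month of 2252: Jan starts Thu (31d); Feb starts Sun (29d); Mar starts Mon (31d) ✓; Apr starts Thu (30d); May starts Sat (31d); Jun starts Tue (30d) ✓; Jul starts Thu (31d); Aug starts Sun (31d); Sep starts Wed (30d) ✓; Oct starts Fri (31d); Nov starts Mon (30d); Dec starts Wed (31d) ✓.
Five-Wednesday months: March, June, September, December → 4.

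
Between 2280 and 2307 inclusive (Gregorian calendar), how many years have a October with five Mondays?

October has 31 days; it has five Mondays when Monday falls among the first (month-length − 28) days — i.e. when October 1 is one of Monday/Sunday/Saturday.
October 1 by year: 2280:Fri 2281:Sat✓ 2282:Sun✓ 2283:Mon✓ 2284:Wed 2285:Thu 2286:Fri 2287:Sat✓ 2288:Mon✓ 2289:Tue 2290:Wed 2291:Thu 2292:Sat✓ 2293:Sun✓ 2294:Mon✓ 2295:Tue 2296:Thu 2297:Fri 2298:Sat✓ 2299:Sun✓ 2300:Mon✓ 2301:Tue 2302:Wed 2303:Thu 2304:Sat✓ 2305:Sun✓ 2306:Mon✓ 2307:Tue
Years with five Mondays: 2281, 2282, 2283, 2287, 2288, 2292, 2293, 2294, 2298, 2299, 2300, 2304, 2305, 2306 → 14.

14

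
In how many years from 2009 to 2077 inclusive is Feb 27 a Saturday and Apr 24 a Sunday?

Check each year's weekday for Feb 27 and Apr 24:
  2009: Fri/Fri  2010: Sat/Sat  2011: Sun/Sun  2012: Mon/Tue  2013: Wed/Wed  2014: Thu/Thu  2015: Fri/Fri  2016: Sat/Sun ✓  2017: Mon/Mon  2018: Tue/Tue  2019: Wed/Wed  2020: Thu/Fri  2021: Sat/Sat  2022: Sun/Sun  …(41 more)…  2064: Wed/Thu  2065: Fri/Fri  2066: Sat/Sat  2067: Sun/Sun  2068: Mon/Tue  2069: Wed/Wed  2070: Thu/Thu  2071: Fri/Fri  2072: Sat/Sun ✓  2073: Mon/Mon  2074: Tue/Tue  2075: Wed/Wed  2076: Thu/Fri  2077: Sat/Sat
Both conditions hold in: 2016, 2044, 2072 — 3.

3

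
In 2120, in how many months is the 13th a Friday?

Check the 13th of each month of 2120: Jan 13: Sat, Feb 13: Tue, Mar 13: Wed, Apr 13: Sat, May 13: Mon, Jun 13: Thu, Jul 13: Sat, Aug 13: Tue, Sep 13: Fri, Oct 13: Sun, Nov 13: Wed, Dec 13: Fri.
Friday occurs in September, December — 2 months.

2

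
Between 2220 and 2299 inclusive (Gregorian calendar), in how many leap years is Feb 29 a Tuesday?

3

Leap years in 2220–2299: 20 of them.
Feb 29 weekday advances by 5 (mod 7) from one leap year to the next four years later (or differs when a century non-leap intervenes).
Leap-day weekdays: 2220:Tue✓ 2224:Sun 2228:Fri 2232:Wed 2236:Mon 2240:Sat 2244:Thu 2248:Tue✓ 2252:Sun 2256:Fri 2260:Wed 2264:Mon 2268:Sat 2272:Thu 2276:Tue✓ 2280:Sun 2284:Fri 2288:Wed 2292:Mon 2296:Sat
Tuesday: 2220, 2248, 2276 → 3.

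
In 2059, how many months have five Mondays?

4

A month of length L has five Mondays iff its first Monday is on day ≤ L−28 (so day 1–3 in a 31-day month, 1–2 in a 30-day month, day 1 in a leap February).
Checking each month of 2059: Jan starts Wed (31d); Feb starts Sat (28d); Mar starts Sat (31d) ✓; Apr starts Tue (30d); May starts Thu (31d); Jun starts Sun (30d) ✓; Jul starts Tue (31d); Aug starts Fri (31d); Sep starts Mon (30d) ✓; Oct starts Wed (31d); Nov starts Sat (30d); Dec starts Mon (31d) ✓.
Five-Monday months: March, June, September, December → 4.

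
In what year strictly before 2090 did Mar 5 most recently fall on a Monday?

2085

From one year to the next, a fixed date's weekday advances by 1, or by 2 when a Feb 29 lies between the two dates.
2090: March 5 is Sunday.
2089: Saturday (−1)
2088: Friday (−1)
2087: Wednesday (−2)
2086: Tuesday (−1)
2085: Monday (−1)
Mar 5 falls on a Monday in 2085.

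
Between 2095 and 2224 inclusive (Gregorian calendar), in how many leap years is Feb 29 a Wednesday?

6

Leap years in 2095–2224: 31 of them.
Feb 29 weekday advances by 5 (mod 7) from one leap year to the next four years later (or differs when a century non-leap intervenes).
Leap-day weekdays: 2096:Wed✓ 2104:Fri 2108:Wed✓ 2112:Mon 2116:Sat 2120:Thu 2124:Tue 2128:Sun 2132:Fri 2136:Wed✓ 2140:Mon 2144:Sat 2148:Thu …(5 more)… 2172:Sat 2176:Thu 2180:Tue 2184:Sun 2188:Fri 2192:Wed✓ 2196:Mon 2204:Wed✓ 2208:Mon 2212:Sat 2216:Thu 2220:Tue 2224:Sun
Wednesday: 2096, 2108, 2136, 2164, 2192, 2204 → 6.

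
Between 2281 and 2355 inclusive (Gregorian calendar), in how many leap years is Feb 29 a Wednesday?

Leap years in 2281–2355: 17 of them.
Feb 29 weekday advances by 5 (mod 7) from one leap year to the next four years later (or differs when a century non-leap intervenes).
Leap-day weekdays: 2284:Fri 2288:Wed✓ 2292:Mon 2296:Sat 2304:Mon 2308:Sat 2312:Thu 2316:Tue 2320:Sun 2324:Fri 2328:Wed✓ 2332:Mon 2336:Sat 2340:Thu 2344:Tue 2348:Sun 2352:Fri
Wednesday: 2288, 2328 → 2.

2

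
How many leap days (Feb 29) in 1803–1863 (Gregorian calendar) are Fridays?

2

Leap years in 1803–1863: 15 of them.
Feb 29 weekday advances by 5 (mod 7) from one leap year to the next four years later (or differs when a century non-leap intervenes).
Leap-day weekdays: 1804:Wed 1808:Mon 1812:Sat 1816:Thu 1820:Tue 1824:Sun 1828:Fri✓ 1832:Wed 1836:Mon 1840:Sat 1844:Thu 1848:Tue 1852:Sun 1856:Fri✓ 1860:Wed
Friday: 1828, 1856 → 2.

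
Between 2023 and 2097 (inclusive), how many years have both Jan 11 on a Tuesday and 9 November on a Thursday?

3

Check each year's weekday for Jan 11 and 9 November:
  2023: Wed/Thu  2024: Thu/Sat  2025: Sat/Sun  2026: Sun/Mon  2027: Mon/Tue  2028: Tue/Thu ✓  2029: Thu/Fri  2030: Fri/Sat  2031: Sat/Sun  2032: Sun/Tue  2033: Tue/Wed  2034: Wed/Thu  2035: Thu/Fri  2036: Fri/Sun  …(47 more)…  2084: Tue/Thu ✓  2085: Thu/Fri  2086: Fri/Sat  2087: Sat/Sun  2088: Sun/Tue  2089: Tue/Wed  2090: Wed/Thu  2091: Thu/Fri  2092: Fri/Sun  2093: Sun/Mon  2094: Mon/Tue  2095: Tue/Wed  2096: Wed/Fri  2097: Fri/Sat
Both conditions hold in: 2028, 2056, 2084 — 3.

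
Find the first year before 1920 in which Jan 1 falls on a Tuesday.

1918

Jan 1 advances by 2 weekdays after a leap year and by 1 after a common year.
1920: Jan 1 is Thursday (leap).
1919: Wednesday
1918: Tuesday
1918 begins on a Tuesday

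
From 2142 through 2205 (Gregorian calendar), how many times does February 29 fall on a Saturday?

2

Leap years in 2142–2205: 15 of them.
Feb 29 weekday advances by 5 (mod 7) from one leap year to the next four years later (or differs when a century non-leap intervenes).
Leap-day weekdays: 2144:Sat✓ 2148:Thu 2152:Tue 2156:Sun 2160:Fri 2164:Wed 2168:Mon 2172:Sat✓ 2176:Thu 2180:Tue 2184:Sun 2188:Fri 2192:Wed 2196:Mon 2204:Wed
Saturday: 2144, 2172 → 2.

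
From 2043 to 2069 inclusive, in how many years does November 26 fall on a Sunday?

4

Track November 26's weekday year by year (advancing +1, or +2 across a Feb 29):
  2043: Thu  2044: Sat (+2)  2045: Sun (+1) ✓  2046: Mon (+1)  2047: Tue (+1)
  2048: Thu (+2)  2049: Fri (+1)  2050: Sat (+1)  2051: Sun (+1) ✓  2052: Tue (+2)
  2053: Wed (+1)  2054: Thu (+1)  2055: Fri (+1)  2056: Sun (+2) ✓  2057: Mon (+1)
  2058: Tue (+1)  2059: Wed (+1)  2060: Fri (+2)  2061: Sat (+1)  2062: Sun (+1) ✓
  2063: Mon (+1)  2064: Wed (+2)  2065: Thu (+1)  2066: Fri (+1)  2067: Sat (+1)
  2068: Mon (+2)  2069: Tue (+1)
Sunday years: 2045, 2051, 2056, 2062 — 4 in total.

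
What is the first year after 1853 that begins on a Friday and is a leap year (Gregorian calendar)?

Jan 1 advances by 2 weekdays after a leap year and by 1 after a common year.
1853: Jan 1 is Saturday.
1854: Sunday
1855: Monday
1856: Tuesday (leap)
1857: Thursday
1858: Friday
1859: Saturday
1860: Sunday (leap)
1861: Tuesday
1862: Wednesday
1863: Thursday
1864: Friday (leap)
1864 begins on a Friday and is a leap year.

1864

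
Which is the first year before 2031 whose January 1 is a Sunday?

2023

Jan 1 advances by 2 weekdays after a leap year and by 1 after a common year.
2031: Jan 1 is Wednesday.
2030: Tuesday
2029: Monday
2028: Saturday (leap)
2027: Friday
2026: Thursday
2025: Wednesday
2024: Monday (leap)
2023: Sunday
2023 begins on a Sunday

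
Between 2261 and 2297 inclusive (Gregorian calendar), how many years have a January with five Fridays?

January has 31 days; it has five Fridays when Friday falls among the first (month-length − 28) days — i.e. when January 1 is one of Friday/Thursday/Wednesday.
January 1 by year: 2261:Tue 2262:Wed✓ 2263:Thu✓ 2264:Fri✓ 2265:Sun 2266:Mon 2267:Tue 2268:Wed✓ 2269:Fri✓ 2270:Sat 2271:Sun 2272:Mon 2273:Wed✓ 2274:Thu✓ 2275:Fri✓ …(7 more)… 2283:Mon 2284:Tue 2285:Thu✓ 2286:Fri✓ 2287:Sat 2288:Sun 2289:Tue 2290:Wed✓ 2291:Thu✓ 2292:Fri✓ 2293:Sun 2294:Mon 2295:Tue 2296:Wed✓ 2297:Fri✓
Years with five Fridays: 2262, 2263, 2264, 2268, 2269, 2273, 2274, 2275, 2279, 2280, 2285, 2286, 2290, 2291, 2292, 2296, 2297 → 17.

17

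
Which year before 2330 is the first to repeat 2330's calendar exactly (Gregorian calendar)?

2319

Two years share a calendar iff Jan 1 falls on the same weekday and both are leap or both are common. 2330: Jan 1 is Wednesday, common year.
2329: Jan 1 Tuesday, common
2328: Jan 1 Sunday, leap
2327: Jan 1 Saturday, common
2326: Jan 1 Friday, common
2325: Jan 1 Thursday, common
2324: Jan 1 Tuesday, leap
2323: Jan 1 Monday, common
2322: Jan 1 Sunday, common
2321: Jan 1 Saturday, common
2320: Jan 1 Thursday, leap
2319: Jan 1 Wednesday, common
2319 matches on both conditions.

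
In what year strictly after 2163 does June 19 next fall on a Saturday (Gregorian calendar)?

From one year to the next, a fixed date's weekday advances by 1, or by 2 when a Feb 29 lies between the two dates.
2163: June 19 is Sunday.
2164: Tuesday (+2)
2165: Wednesday (+1)
2166: Thursday (+1)
2167: Friday (+1)
2168: Sunday (+2)
2169: Monday (+1)
2170: Tuesday (+1)
2171: Wednesday (+1)
2172: Friday (+2)
2173: Saturday (+1)
June 19 falls on a Saturday in 2173.

2173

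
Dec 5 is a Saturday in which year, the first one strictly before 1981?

From one year to the next, a fixed date's weekday advances by 1, or by 2 when a Feb 29 lies between the two dates.
1981: December 5 is Saturday.
1980: Friday (−1)
1979: Wednesday (−2)
1978: Tuesday (−1)
1977: Monday (−1)
1976: Sunday (−1)
1975: Friday (−2)
1974: Thursday (−1)
1973: Wednesday (−1)
1972: Tuesday (−1)
1971: Sunday (−2)
1970: Saturday (−1)
Dec 5 falls on a Saturday in 1970.

1970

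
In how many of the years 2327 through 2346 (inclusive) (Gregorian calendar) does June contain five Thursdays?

June has 30 days; it has five Thursdays when Thursday falls among the first (month-length − 28) days — i.e. when June 1 is one of Thursday/Wednesday.
June 1 by year: 2327:Wed✓ 2328:Fri 2329:Sat 2330:Sun 2331:Mon 2332:Wed✓ 2333:Thu✓ 2334:Fri 2335:Sat 2336:Mon 2337:Tue 2338:Wed✓ 2339:Thu✓ 2340:Sat 2341:Sun 2342:Mon 2343:Tue 2344:Thu✓ 2345:Fri 2346:Sat
Years with five Thursdays: 2327, 2332, 2333, 2338, 2339, 2344 → 6.

6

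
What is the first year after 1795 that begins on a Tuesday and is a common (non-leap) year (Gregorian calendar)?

1799

Jan 1 advances by 2 weekdays after a leap year and by 1 after a common year.
1795: Jan 1 is Thursday.
1796: Friday (leap)
1797: Sunday
1798: Monday
1799: Tuesday
1799 begins on a Tuesday and is a common year.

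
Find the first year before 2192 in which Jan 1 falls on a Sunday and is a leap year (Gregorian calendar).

2164

Jan 1 advances by 2 weekdays after a leap year and by 1 after a common year.
2192: Jan 1 is Sunday (leap).
2191: Saturday
2190: Friday
2189: Thursday
2188: Tuesday (leap)
2187: Monday
2186: Sunday
2185: Saturday
2184: Thursday (leap)
2183: Wednesday
2182: Tuesday
2181: Monday
2180: Saturday (leap)
2179: Friday
2178: Thursday
2177: Wednesday
2176: Monday (leap)
2175: Sunday
2174: Saturday
2173: Friday
2172: Wednesday (leap)
2171: Tuesday
2170: Monday
2169: Sunday
2168: Friday (leap)
2167: Thursday
2166: Wednesday
2165: Tuesday
2164: Sunday (leap)
2164 begins on a Sunday and is a leap year.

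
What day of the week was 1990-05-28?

Monday

January 1, 1990 is a Monday.
May 28 is day 148 of the year, i.e. 147 days after Jan 1.
147 mod 7 = 0, so advance 0 weekdays from Monday: Monday.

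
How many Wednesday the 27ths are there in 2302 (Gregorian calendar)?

1

Check the 27th of each month of 2302: Jan 27: Mon, Feb 27: Thu, Mar 27: Thu, Apr 27: Sun, May 27: Tue, Jun 27: Fri, Jul 27: Sun, Aug 27: Wed, Sep 27: Sat, Oct 27: Mon, Nov 27: Thu, Dec 27: Sat.
Wednesday occurs in August — 1 month.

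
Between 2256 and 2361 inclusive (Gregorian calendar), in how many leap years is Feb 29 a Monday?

5

Leap years in 2256–2361: 26 of them.
Feb 29 weekday advances by 5 (mod 7) from one leap year to the next four years later (or differs when a century non-leap intervenes).
Leap-day weekdays: 2256:Fri 2260:Wed 2264:Mon✓ 2268:Sat 2272:Thu 2276:Tue 2280:Sun 2284:Fri 2288:Wed 2292:Mon✓ 2296:Sat 2304:Mon✓ 2308:Sat 2312:Thu 2316:Tue 2320:Sun 2324:Fri 2328:Wed 2332:Mon✓ 2336:Sat 2340:Thu 2344:Tue 2348:Sun 2352:Fri 2356:Wed 2360:Mon✓
Monday: 2264, 2292, 2304, 2332, 2360 → 5.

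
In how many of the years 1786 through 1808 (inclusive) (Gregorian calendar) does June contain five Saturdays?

7

June has 30 days; it has five Saturdays when Saturday falls among the first (month-length − 28) days — i.e. when June 1 is one of Saturday/Friday.
June 1 by year: 1786:Thu 1787:Fri✓ 1788:Sun 1789:Mon 1790:Tue 1791:Wed 1792:Fri✓ 1793:Sat✓ 1794:Sun 1795:Mon 1796:Wed 1797:Thu 1798:Fri✓ 1799:Sat✓ 1800:Sun 1801:Mon 1802:Tue 1803:Wed 1804:Fri✓ 1805:Sat✓ 1806:Sun 1807:Mon 1808:Wed
Years with five Saturdays: 1787, 1792, 1793, 1798, 1799, 1804, 1805 → 7.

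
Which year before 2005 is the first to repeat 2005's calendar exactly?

Two years share a calendar iff Jan 1 falls on the same weekday and both are leap or both are common. 2005: Jan 1 is Saturday, common year.
2004: Jan 1 Thursday, leap
2003: Jan 1 Wednesday, common
2002: Jan 1 Tuesday, common
2001: Jan 1 Monday, common
2000: Jan 1 Saturday, leap
1999: Jan 1 Friday, common
1998: Jan 1 Thursday, common
1997: Jan 1 Wednesday, common
1996: Jan 1 Monday, leap
1995: Jan 1 Sunday, common
1994: Jan 1 Saturday, common
1994 matches on both conditions.

1994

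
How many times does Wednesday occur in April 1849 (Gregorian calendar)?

4

April 1849 has 30 days and begins on Sunday.
The first Wednesday is April 4.
Wednesdays fall on 4, 11, 18, 25 — that's 4.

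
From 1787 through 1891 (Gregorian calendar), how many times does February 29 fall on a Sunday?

Leap years in 1787–1891: 25 of them.
Feb 29 weekday advances by 5 (mod 7) from one leap year to the next four years later (or differs when a century non-leap intervenes).
Leap-day weekdays: 1788:Fri 1792:Wed 1796:Mon 1804:Wed 1808:Mon 1812:Sat 1816:Thu 1820:Tue 1824:Sun✓ 1828:Fri 1832:Wed 1836:Mon 1840:Sat 1844:Thu 1848:Tue 1852:Sun✓ 1856:Fri 1860:Wed 1864:Mon 1868:Sat 1872:Thu 1876:Tue 1880:Sun✓ 1884:Fri 1888:Wed
Sunday: 1824, 1852, 1880 → 3.

3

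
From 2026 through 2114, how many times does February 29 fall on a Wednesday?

4

Leap years in 2026–2114: 21 of them.
Feb 29 weekday advances by 5 (mod 7) from one leap year to the next four years later (or differs when a century non-leap intervenes).
Leap-day weekdays: 2028:Tue 2032:Sun 2036:Fri 2040:Wed✓ 2044:Mon 2048:Sat 2052:Thu 2056:Tue 2060:Sun 2064:Fri 2068:Wed✓ 2072:Mon 2076:Sat 2080:Thu 2084:Tue 2088:Sun 2092:Fri 2096:Wed✓ 2104:Fri 2108:Wed✓ 2112:Mon
Wednesday: 2040, 2068, 2096, 2108 → 4.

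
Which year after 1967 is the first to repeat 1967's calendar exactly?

Two years share a calendar iff Jan 1 falls on the same weekday and both are leap or both are common. 1967: Jan 1 is Sunday, common year.
1968: Jan 1 Monday, leap
1969: Jan 1 Wednesday, common
1970: Jan 1 Thursday, common
1971: Jan 1 Friday, common
1972: Jan 1 Saturday, leap
1973: Jan 1 Monday, common
1974: Jan 1 Tuesday, common
1975: Jan 1 Wednesday, common
1976: Jan 1 Thursday, leap
1977: Jan 1 Saturday, common
1978: Jan 1 Sunday, common
1978 matches on both conditions.

1978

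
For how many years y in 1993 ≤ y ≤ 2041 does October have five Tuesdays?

21

October has 31 days; it has five Tuesdays when Tuesday falls among the first (month-length − 28) days — i.e. when October 1 is one of Tuesday/Monday/Sunday.
October 1 by year: 1993:Fri 1994:Sat 1995:Sun✓ 1996:Tue✓ 1997:Wed 1998:Thu 1999:Fri 2000:Sun✓ 2001:Mon✓ 2002:Tue✓ 2003:Wed 2004:Fri 2005:Sat 2006:Sun✓ 2007:Mon✓ …(19 more)… 2027:Fri 2028:Sun✓ 2029:Mon✓ 2030:Tue✓ 2031:Wed 2032:Fri 2033:Sat 2034:Sun✓ 2035:Mon✓ 2036:Wed 2037:Thu 2038:Fri 2039:Sat 2040:Mon✓ 2041:Tue✓
Years with five Tuesdays: 1995, 1996, 2000, 2001, 2002, 2006, 2007, 2012, 2013, 2017, 2018, 2019, 2023, 2024, 2028, 2029, 2030, 2034, 2035, 2040, 2041 → 21.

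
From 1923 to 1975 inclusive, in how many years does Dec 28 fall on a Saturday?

8

Track Dec 28's weekday year by year (advancing +1, or +2 across a Feb 29):
  1923: Fri  1924: Sun (+2)  1925: Mon (+1)  1926: Tue (+1)  1927: Wed (+1)
  1928: Fri (+2)  1929: Sat (+1) ✓  1930: Sun (+1)  1931: Mon (+1)  1932: Wed (+2)
  1933: Thu (+1)  1934: Fri (+1)  1935: Sat (+1) ✓  1936: Mon (+2)  … (25 more years) …
  1962: Fri (+1)  1963: Sat (+1) ✓  1964: Mon (+2)  1965: Tue (+1)  1966: Wed (+1)
  1967: Thu (+1)  1968: Sat (+2) ✓  1969: Sun (+1)  1970: Mon (+1)  1971: Tue (+1)
  1972: Thu (+2)  1973: Fri (+1)  1974: Sat (+1) ✓  1975: Sun (+1)
Saturday years: 1929, 1935, 1940, 1946, 1957, 1963, 1968, 1974 — 8 in total.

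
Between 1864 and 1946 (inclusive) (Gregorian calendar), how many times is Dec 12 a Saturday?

Track Dec 12's weekday year by year (advancing +1, or +2 across a Feb 29):
  1864: Mon  1865: Tue (+1)  1866: Wed (+1)  1867: Thu (+1)  1868: Sat (+2) ✓
  1869: Sun (+1)  1870: Mon (+1)  1871: Tue (+1)  1872: Thu (+2)  1873: Fri (+1)
  1874: Sat (+1) ✓  1875: Sun (+1)  1876: Tue (+2)  1877: Wed (+1)  … (55 more years) …
  1933: Tue (+1)  1934: Wed (+1)  1935: Thu (+1)  1936: Sat (+2) ✓  1937: Sun (+1)
  1938: Mon (+1)  1939: Tue (+1)  1940: Thu (+2)  1941: Fri (+1)  1942: Sat (+1) ✓
  1943: Sun (+1)  1944: Tue (+2)  1945: Wed (+1)  1946: Thu (+1)
Saturday years: 1868, 1874, 1885, 1891, 1896, 1903, 1908, 1914, 1925, 1931, 1936, 1942 — 12 in total.

12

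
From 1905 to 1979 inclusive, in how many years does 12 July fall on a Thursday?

Track 12 July's weekday year by year (advancing +1, or +2 across a Feb 29):
  1905: Wed  1906: Thu (+1) ✓  1907: Fri (+1)  1908: Sun (+2)  1909: Mon (+1)
  1910: Tue (+1)  1911: Wed (+1)  1912: Fri (+2)  1913: Sat (+1)  1914: Sun (+1)
  1915: Mon (+1)  1916: Wed (+2)  1917: Thu (+1) ✓  1918: Fri (+1)  … (47 more years) …
  1966: Tue (+1)  1967: Wed (+1)  1968: Fri (+2)  1969: Sat (+1)  1970: Sun (+1)
  1971: Mon (+1)  1972: Wed (+2)  1973: Thu (+1) ✓  1974: Fri (+1)  1975: Sat (+1)
  1976: Mon (+2)  1977: Tue (+1)  1978: Wed (+1)  1979: Thu (+1) ✓
Thursday years: 1906, 1917, 1923, 1928, 1934, 1945, 1951, 1956, 1962, 1973, 1979 — 11 in total.

11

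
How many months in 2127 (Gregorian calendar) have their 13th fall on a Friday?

1

Check the 13th of each month of 2127: Jan 13: Mon, Feb 13: Thu, Mar 13: Thu, Apr 13: Sun, May 13: Tue, Jun 13: Fri, Jul 13: Sun, Aug 13: Wed, Sep 13: Sat, Oct 13: Mon, Nov 13: Thu, Dec 13: Sat.
Friday occurs in June — 1 month.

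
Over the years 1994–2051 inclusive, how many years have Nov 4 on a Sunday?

Track Nov 4's weekday year by year (advancing +1, or +2 across a Feb 29):
  1994: Fri  1995: Sat (+1)  1996: Mon (+2)  1997: Tue (+1)  1998: Wed (+1)
  1999: Thu (+1)  2000: Sat (+2)  2001: Sun (+1) ✓  2002: Mon (+1)  2003: Tue (+1)
  2004: Thu (+2)  2005: Fri (+1)  2006: Sat (+1)  2007: Sun (+1) ✓  … (30 more years) …
  2038: Thu (+1)  2039: Fri (+1)  2040: Sun (+2) ✓  2041: Mon (+1)  2042: Tue (+1)
  2043: Wed (+1)  2044: Fri (+2)  2045: Sat (+1)  2046: Sun (+1) ✓  2047: Mon (+1)
  2048: Wed (+2)  2049: Thu (+1)  2050: Fri (+1)  2051: Sat (+1)
Sunday years: 2001, 2007, 2012, 2018, 2029, 2035, 2040, 2046 — 8 in total.

8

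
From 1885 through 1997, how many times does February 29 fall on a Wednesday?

4

Leap years in 1885–1997: 27 of them.
Feb 29 weekday advances by 5 (mod 7) from one leap year to the next four years later (or differs when a century non-leap intervenes).
Leap-day weekdays: 1888:Wed✓ 1892:Mon 1896:Sat 1904:Mon 1908:Sat 1912:Thu 1916:Tue 1920:Sun 1924:Fri 1928:Wed✓ 1932:Mon 1936:Sat 1940:Thu 1944:Tue 1948:Sun 1952:Fri 1956:Wed✓ 1960:Mon 1964:Sat 1968:Thu 1972:Tue 1976:Sun 1980:Fri 1984:Wed✓ 1988:Mon 1992:Sat 1996:Thu
Wednesday: 1888, 1928, 1956, 1984 → 4.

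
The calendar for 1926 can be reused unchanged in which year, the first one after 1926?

Two years share a calendar iff Jan 1 falls on the same weekday and both are leap or both are common. 1926: Jan 1 is Friday, common year.
1927: Jan 1 Saturday, common
1928: Jan 1 Sunday, leap
1929: Jan 1 Tuesday, common
1930: Jan 1 Wednesday, common
1931: Jan 1 Thursday, common
1932: Jan 1 Friday, leap
1933: Jan 1 Sunday, common
1934: Jan 1 Monday, common
1935: Jan 1 Tuesday, common
1936: Jan 1 Wednesday, leap
1937: Jan 1 Friday, common
1937 matches on both conditions.

1937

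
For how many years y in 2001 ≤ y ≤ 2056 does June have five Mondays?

June has 30 days; it has five Mondays when Monday falls among the first (month-length − 28) days — i.e. when June 1 is one of Monday/Sunday.
June 1 by year: 2001:Fri 2002:Sat 2003:Sun✓ 2004:Tue 2005:Wed 2006:Thu 2007:Fri 2008:Sun✓ 2009:Mon✓ 2010:Tue 2011:Wed 2012:Fri 2013:Sat 2014:Sun✓ 2015:Mon✓ …(26 more)… 2042:Sun✓ 2043:Mon✓ 2044:Wed 2045:Thu 2046:Fri 2047:Sat 2048:Mon✓ 2049:Tue 2050:Wed 2051:Thu 2052:Sat 2053:Sun✓ 2054:Mon✓ 2055:Tue 2056:Thu
Years with five Mondays: 2003, 2008, 2009, 2014, 2015, 2020, 2025, 2026, 2031, 2036, 2037, 2042, 2043, 2048, 2053, 2054 → 16.

16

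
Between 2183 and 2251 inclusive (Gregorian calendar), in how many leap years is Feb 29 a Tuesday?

2

Leap years in 2183–2251: 16 of them.
Feb 29 weekday advances by 5 (mod 7) from one leap year to the next four years later (or differs when a century non-leap intervenes).
Leap-day weekdays: 2184:Sun 2188:Fri 2192:Wed 2196:Mon 2204:Wed 2208:Mon 2212:Sat 2216:Thu 2220:Tue✓ 2224:Sun 2228:Fri 2232:Wed 2236:Mon 2240:Sat 2244:Thu 2248:Tue✓
Tuesday: 2220, 2248 → 2.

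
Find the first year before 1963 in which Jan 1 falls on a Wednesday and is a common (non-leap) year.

Jan 1 advances by 2 weekdays after a leap year and by 1 after a common year.
1963: Jan 1 is Tuesday.
1962: Monday
1961: Sunday
1960: Friday (leap)
1959: Thursday
1958: Wednesday
1958 begins on a Wednesday and is a common year.

1958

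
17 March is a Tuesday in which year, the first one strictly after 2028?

From one year to the next, a fixed date's weekday advances by 1, or by 2 when a Feb 29 lies between the two dates.
2028: March 17 is Friday.
2029: Saturday (+1)
2030: Sunday (+1)
2031: Monday (+1)
2032: Wednesday (+2)
2033: Thursday (+1)
2034: Friday (+1)
2035: Saturday (+1)
2036: Monday (+2)
2037: Tuesday (+1)
17 March falls on a Tuesday in 2037.

2037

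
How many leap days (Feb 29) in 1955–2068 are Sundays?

Leap years in 1955–2068: 29 of them.
Feb 29 weekday advances by 5 (mod 7) from one leap year to the next four years later (or differs when a century non-leap intervenes).
Leap-day weekdays: 1956:Wed 1960:Mon 1964:Sat 1968:Thu 1972:Tue 1976:Sun✓ 1980:Fri 1984:Wed 1988:Mon 1992:Sat 1996:Thu 2000:Tue 2004:Sun✓ …(3 more)… 2020:Sat 2024:Thu 2028:Tue 2032:Sun✓ 2036:Fri 2040:Wed 2044:Mon 2048:Sat 2052:Thu 2056:Tue 2060:Sun✓ 2064:Fri 2068:Wed
Sunday: 1976, 2004, 2032, 2060 → 4.

4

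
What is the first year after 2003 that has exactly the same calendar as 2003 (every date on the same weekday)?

2014

Two years share a calendar iff Jan 1 falls on the same weekday and both are leap or both are common. 2003: Jan 1 is Wednesday, common year.
2004: Jan 1 Thursday, leap
2005: Jan 1 Saturday, common
2006: Jan 1 Sunday, common
2007: Jan 1 Monday, common
2008: Jan 1 Tuesday, leap
2009: Jan 1 Thursday, common
2010: Jan 1 Friday, common
2011: Jan 1 Saturday, common
2012: Jan 1 Sunday, leap
2013: Jan 1 Tuesday, common
2014: Jan 1 Wednesday, common
2014 matches on both conditions.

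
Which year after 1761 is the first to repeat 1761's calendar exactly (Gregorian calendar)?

1767

Two years share a calendar iff Jan 1 falls on the same weekday and both are leap or both are common. 1761: Jan 1 is Thursday, common year.
1762: Jan 1 Friday, common
1763: Jan 1 Saturday, common
1764: Jan 1 Sunday, leap
1765: Jan 1 Tuesday, common
1766: Jan 1 Wednesday, common
1767: Jan 1 Thursday, common
1767 matches on both conditions.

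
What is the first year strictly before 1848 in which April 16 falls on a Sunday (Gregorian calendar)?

From one year to the next, a fixed date's weekday advances by 1, or by 2 when a Feb 29 lies between the two dates.
1848: April 16 is Sunday.
1847: Friday (−2)
1846: Thursday (−1)
1845: Wednesday (−1)
1844: Tuesday (−1)
1843: Sunday (−2)
April 16 falls on a Sunday in 1843.

1843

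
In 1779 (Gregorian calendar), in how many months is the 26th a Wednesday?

1

Check the 26th of each month of 1779: Jan 26: Tue, Feb 26: Fri, Mar 26: Fri, Apr 26: Mon, May 26: Wed, Jun 26: Sat, Jul 26: Mon, Aug 26: Thu, Sep 26: Sun, Oct 26: Tue, Nov 26: Fri, Dec 26: Sun.
Wednesday occurs in May — 1 month.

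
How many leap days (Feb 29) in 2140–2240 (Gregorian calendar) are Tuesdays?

Leap years in 2140–2240: 25 of them.
Feb 29 weekday advances by 5 (mod 7) from one leap year to the next four years later (or differs when a century non-leap intervenes).
Leap-day weekdays: 2140:Mon 2144:Sat 2148:Thu 2152:Tue✓ 2156:Sun 2160:Fri 2164:Wed 2168:Mon 2172:Sat 2176:Thu 2180:Tue✓ 2184:Sun 2188:Fri 2192:Wed 2196:Mon 2204:Wed 2208:Mon 2212:Sat 2216:Thu 2220:Tue✓ 2224:Sun 2228:Fri 2232:Wed 2236:Mon 2240:Sat
Tuesday: 2152, 2180, 2220 → 3.

3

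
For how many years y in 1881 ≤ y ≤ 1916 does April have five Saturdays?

12

April has 30 days; it has five Saturdays when Saturday falls among the first (month-length − 28) days — i.e. when April 1 is one of Saturday/Friday.
April 1 by year: 1881:Fri✓ 1882:Sat✓ 1883:Sun 1884:Tue 1885:Wed 1886:Thu 1887:Fri✓ 1888:Sun 1889:Mon 1890:Tue 1891:Wed 1892:Fri✓ 1893:Sat✓ 1894:Sun 1895:Mon …(6 more)… 1902:Tue 1903:Wed 1904:Fri✓ 1905:Sat✓ 1906:Sun 1907:Mon 1908:Wed 1909:Thu 1910:Fri✓ 1911:Sat✓ 1912:Mon 1913:Tue 1914:Wed 1915:Thu 1916:Sat✓
Years with five Saturdays: 1881, 1882, 1887, 1892, 1893, 1898, 1899, 1904, 1905, 1910, 1911, 1916 → 12.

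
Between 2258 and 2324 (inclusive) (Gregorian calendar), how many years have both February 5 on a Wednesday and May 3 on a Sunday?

3

Check each year's weekday for February 5 and May 3:
  2258: Fri/Mon  2259: Sat/Tue  2260: Sun/Thu  2261: Tue/Fri  2262: Wed/Sat  2263: Thu/Sun  2264: Fri/Tue  2265: Sun/Wed  2266: Mon/Thu  2267: Tue/Fri  2268: Wed/Sun ✓  2269: Fri/Mon  2270: Sat/Tue  2271: Sun/Wed  …(39 more)…  2311: Sun/Wed  2312: Mon/Fri  2313: Wed/Sat  2314: Thu/Sun  2315: Fri/Mon  2316: Sat/Wed  2317: Mon/Thu  2318: Tue/Fri  2319: Wed/Sat  2320: Thu/Mon  2321: Sat/Tue  2322: Sun/Wed  2323: Mon/Thu  2324: Tue/Sat
Both conditions hold in: 2268, 2296, 2308 — 3.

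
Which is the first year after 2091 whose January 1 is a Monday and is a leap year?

2120

Jan 1 advances by 2 weekdays after a leap year and by 1 after a common year.
2091: Jan 1 is Monday.
2092: Tuesday (leap)
2093: Thursday
2094: Friday
2095: Saturday
2096: Sunday (leap)
2097: Tuesday
2098: Wednesday
2099: Thursday
2100: Friday
2101: Saturday
2102: Sunday
2103: Monday
2104: Tuesday (leap)
2105: Thursday
2106: Friday
2107: Saturday
2108: Sunday (leap)
2109: Tuesday
2110: Wednesday
2111: Thursday
2112: Friday (leap)
2113: Sunday
2114: Monday
2115: Tuesday
2116: Wednesday (leap)
2117: Friday
2118: Saturday
2119: Sunday
2120: Monday (leap)
2120 begins on a Monday and is a leap year.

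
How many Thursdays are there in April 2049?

April 2049 has 30 days and begins on Thursday.
The first Thursday is April 1.
Thursdays fall on 1, 8, 15, 22, 29 — that's 5.

5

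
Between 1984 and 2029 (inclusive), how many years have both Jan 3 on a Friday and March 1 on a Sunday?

Check each year's weekday for Jan 3 and March 1:
  1984: Tue/Thu  1985: Thu/Fri  1986: Fri/Sat  1987: Sat/Sun  1988: Sun/Tue  1989: Tue/Wed  1990: Wed/Thu  1991: Thu/Fri  1992: Fri/Sun ✓  1993: Sun/Mon  1994: Mon/Tue  1995: Tue/Wed  1996: Wed/Fri  1997: Fri/Sat  …(18 more)…  2016: Sun/Tue  2017: Tue/Wed  2018: Wed/Thu  2019: Thu/Fri  2020: Fri/Sun ✓  2021: Sun/Mon  2022: Mon/Tue  2023: Tue/Wed  2024: Wed/Fri  2025: Fri/Sat  2026: Sat/Sun  2027: Sun/Mon  2028: Mon/Wed  2029: Wed/Thu
Both conditions hold in: 1992, 2020 — 2.

2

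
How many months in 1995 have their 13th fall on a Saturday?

Check the 13th of each month of 1995: Jan 13: Fri, Feb 13: Mon, Mar 13: Mon, Apr 13: Thu, May 13: Sat, Jun 13: Tue, Jul 13: Thu, Aug 13: Sun, Sep 13: Wed, Oct 13: Fri, Nov 13: Mon, Dec 13: Wed.
Saturday occurs in May — 1 month.

1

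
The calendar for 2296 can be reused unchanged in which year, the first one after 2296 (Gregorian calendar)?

2308

Two years share a calendar iff Jan 1 falls on the same weekday and both are leap or both are common. 2296: Jan 1 is Wednesday, leap year.
2297: Jan 1 Friday, common
2298: Jan 1 Saturday, common
2299: Jan 1 Sunday, common
2300: Jan 1 Monday, common
2301: Jan 1 Tuesday, common
2302: Jan 1 Wednesday, common
2303: Jan 1 Thursday, common
2304: Jan 1 Friday, leap
2305: Jan 1 Sunday, common
2306: Jan 1 Monday, common
2307: Jan 1 Tuesday, common
2308: Jan 1 Wednesday, leap
2308 matches on both conditions.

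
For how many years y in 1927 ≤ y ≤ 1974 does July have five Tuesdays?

July has 31 days; it has five Tuesdays when Tuesday falls among the first (month-length − 28) days — i.e. when July 1 is one of Tuesday/Monday/Sunday.
July 1 by year: 1927:Fri 1928:Sun✓ 1929:Mon✓ 1930:Tue✓ 1931:Wed 1932:Fri 1933:Sat 1934:Sun✓ 1935:Mon✓ 1936:Wed 1937:Thu 1938:Fri 1939:Sat 1940:Mon✓ 1941:Tue✓ …(18 more)… 1960:Fri 1961:Sat 1962:Sun✓ 1963:Mon✓ 1964:Wed 1965:Thu 1966:Fri 1967:Sat 1968:Mon✓ 1969:Tue✓ 1970:Wed 1971:Thu 1972:Sat 1973:Sun✓ 1974:Mon✓
Years with five Tuesdays: 1928, 1929, 1930, 1934, 1935, 1940, 1941, 1945, 1946, 1947, 1951, 1952, 1956, 1957, 1958, 1962, 1963, 1968, 1969, 1973, 1974 → 21.

21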